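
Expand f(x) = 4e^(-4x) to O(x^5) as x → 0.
4 - 16*x + 32*x**2 - 128*x**3/3 + 128*x**4/3 + O(x**5)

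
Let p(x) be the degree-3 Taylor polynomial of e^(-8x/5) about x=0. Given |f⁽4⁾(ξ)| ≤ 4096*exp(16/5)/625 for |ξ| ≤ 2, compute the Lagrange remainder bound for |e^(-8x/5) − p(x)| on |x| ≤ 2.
8192*exp(16/5)/1875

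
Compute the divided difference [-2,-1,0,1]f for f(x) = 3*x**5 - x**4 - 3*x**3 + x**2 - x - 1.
14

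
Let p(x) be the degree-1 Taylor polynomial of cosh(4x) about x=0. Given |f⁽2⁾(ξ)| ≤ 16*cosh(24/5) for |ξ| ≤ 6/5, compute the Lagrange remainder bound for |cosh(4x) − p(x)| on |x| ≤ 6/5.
288*cosh(24/5)/25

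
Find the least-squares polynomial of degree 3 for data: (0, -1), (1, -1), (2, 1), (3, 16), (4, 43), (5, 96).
-1 + (13/42)x + (-45/28)x² + (13/12)x³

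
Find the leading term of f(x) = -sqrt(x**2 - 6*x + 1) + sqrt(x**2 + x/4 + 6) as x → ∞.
25/8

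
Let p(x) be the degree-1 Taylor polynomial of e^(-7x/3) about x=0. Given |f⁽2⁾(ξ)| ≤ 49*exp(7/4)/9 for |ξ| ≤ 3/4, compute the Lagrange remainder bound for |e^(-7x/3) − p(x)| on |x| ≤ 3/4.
49*exp(7/4)/32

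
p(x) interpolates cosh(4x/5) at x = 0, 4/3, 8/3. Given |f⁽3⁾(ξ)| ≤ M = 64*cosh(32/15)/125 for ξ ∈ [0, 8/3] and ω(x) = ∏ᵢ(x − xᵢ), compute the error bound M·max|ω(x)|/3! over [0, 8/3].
4096*sqrt(3)*cosh(32/15)/91125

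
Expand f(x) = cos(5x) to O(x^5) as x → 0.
1 - 25*x**2/2 + 625*x**4/24 + O(x**5)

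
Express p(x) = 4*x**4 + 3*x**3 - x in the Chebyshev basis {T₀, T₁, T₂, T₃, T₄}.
(3/2)T₀ + (5/4)T₁ + (2)T₂ + (3/4)T₃ + (1/2)T₄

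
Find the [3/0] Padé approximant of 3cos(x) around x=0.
3 - 3*x**2/2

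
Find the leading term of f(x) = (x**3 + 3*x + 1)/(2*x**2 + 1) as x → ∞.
x/2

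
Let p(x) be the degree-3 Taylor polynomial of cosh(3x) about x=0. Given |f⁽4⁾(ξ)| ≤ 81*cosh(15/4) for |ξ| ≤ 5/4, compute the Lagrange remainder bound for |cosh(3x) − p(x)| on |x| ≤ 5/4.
16875*cosh(15/4)/2048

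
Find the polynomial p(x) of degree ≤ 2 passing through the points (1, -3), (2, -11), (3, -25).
-3*x**2 + x - 1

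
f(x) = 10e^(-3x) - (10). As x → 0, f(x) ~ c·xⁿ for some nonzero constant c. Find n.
1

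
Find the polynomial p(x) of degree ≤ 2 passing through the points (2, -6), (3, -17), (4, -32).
-2*x**2 - x + 4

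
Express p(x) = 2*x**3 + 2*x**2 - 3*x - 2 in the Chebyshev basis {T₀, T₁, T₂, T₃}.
-T₀ + (-3/2)T₁ + T₂ + (1/2)T₃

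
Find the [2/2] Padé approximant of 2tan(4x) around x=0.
8*x/(1 - 16*x**2/3)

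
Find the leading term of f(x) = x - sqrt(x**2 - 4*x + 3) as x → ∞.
2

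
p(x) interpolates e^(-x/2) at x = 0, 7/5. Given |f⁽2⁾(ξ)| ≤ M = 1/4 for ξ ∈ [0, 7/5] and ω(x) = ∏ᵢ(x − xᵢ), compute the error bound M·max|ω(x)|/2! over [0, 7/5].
49/800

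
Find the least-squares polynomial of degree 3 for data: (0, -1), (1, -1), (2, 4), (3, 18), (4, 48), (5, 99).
-19/18 + (1/756)x + (-85/126)x² + (101/108)x³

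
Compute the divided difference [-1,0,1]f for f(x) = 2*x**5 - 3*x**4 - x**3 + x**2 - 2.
-2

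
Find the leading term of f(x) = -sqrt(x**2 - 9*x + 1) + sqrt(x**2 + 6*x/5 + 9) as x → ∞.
51/10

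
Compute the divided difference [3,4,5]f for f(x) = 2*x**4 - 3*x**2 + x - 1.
191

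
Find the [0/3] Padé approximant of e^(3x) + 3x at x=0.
1/(-333*x**3/2 + 63*x**2/2 - 6*x + 1)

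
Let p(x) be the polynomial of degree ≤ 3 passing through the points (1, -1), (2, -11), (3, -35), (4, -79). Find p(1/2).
5/8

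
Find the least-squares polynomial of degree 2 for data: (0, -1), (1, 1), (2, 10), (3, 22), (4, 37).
-51/35 + (99/70)x + (29/14)x²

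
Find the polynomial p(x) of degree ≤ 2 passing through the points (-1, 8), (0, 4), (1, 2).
x**2 - 3*x + 4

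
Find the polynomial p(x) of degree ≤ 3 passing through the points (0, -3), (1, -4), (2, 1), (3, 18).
x**3 - 2*x - 3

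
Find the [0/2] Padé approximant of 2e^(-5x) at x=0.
2/(25*x**2/2 + 5*x + 1)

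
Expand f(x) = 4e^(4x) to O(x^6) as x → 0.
4 + 16*x + 32*x**2 + 128*x**3/3 + 128*x**4/3 + 512*x**5/15 + O(x**6)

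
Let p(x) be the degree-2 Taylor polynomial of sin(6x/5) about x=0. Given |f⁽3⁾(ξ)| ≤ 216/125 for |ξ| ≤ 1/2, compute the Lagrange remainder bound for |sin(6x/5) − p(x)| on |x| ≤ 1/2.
9/250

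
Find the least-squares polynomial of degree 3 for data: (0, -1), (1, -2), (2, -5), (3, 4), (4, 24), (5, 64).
-13/18 + (-887/756)x + (-134/63)x² + (107/108)x³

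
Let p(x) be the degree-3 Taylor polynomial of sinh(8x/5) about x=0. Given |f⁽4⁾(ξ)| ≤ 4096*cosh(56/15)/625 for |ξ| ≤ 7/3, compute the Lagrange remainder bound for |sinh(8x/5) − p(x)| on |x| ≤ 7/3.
1229312*cosh(56/15)/151875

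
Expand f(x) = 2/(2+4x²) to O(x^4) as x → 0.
1 - 2*x**2 + O(x**4)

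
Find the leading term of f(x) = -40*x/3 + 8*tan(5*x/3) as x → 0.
1000*x**3/81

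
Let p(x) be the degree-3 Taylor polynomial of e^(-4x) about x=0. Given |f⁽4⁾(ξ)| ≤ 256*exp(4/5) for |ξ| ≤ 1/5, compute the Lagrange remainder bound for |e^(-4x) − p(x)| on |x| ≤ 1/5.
32*exp(4/5)/1875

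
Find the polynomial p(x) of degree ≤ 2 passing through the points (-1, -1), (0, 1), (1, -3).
-3*x**2 - x + 1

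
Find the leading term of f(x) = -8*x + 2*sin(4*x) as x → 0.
-64*x**3/3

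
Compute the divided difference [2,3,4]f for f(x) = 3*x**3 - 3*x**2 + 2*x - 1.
24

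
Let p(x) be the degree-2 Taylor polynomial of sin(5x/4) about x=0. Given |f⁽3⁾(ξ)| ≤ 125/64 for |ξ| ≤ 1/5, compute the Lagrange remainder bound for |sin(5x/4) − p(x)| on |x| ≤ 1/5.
1/384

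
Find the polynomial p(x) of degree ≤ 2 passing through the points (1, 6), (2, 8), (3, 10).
2*x + 4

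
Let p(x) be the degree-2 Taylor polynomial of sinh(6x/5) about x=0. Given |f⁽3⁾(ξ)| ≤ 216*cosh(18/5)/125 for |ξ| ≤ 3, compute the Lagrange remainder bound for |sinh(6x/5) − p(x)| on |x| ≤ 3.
972*cosh(18/5)/125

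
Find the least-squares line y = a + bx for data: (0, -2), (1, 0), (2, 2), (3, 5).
a = -11/5, b = 23/10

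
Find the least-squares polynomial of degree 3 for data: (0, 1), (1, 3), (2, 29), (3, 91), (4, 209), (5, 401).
47/63 + (-337/189)x + (253/126)x² + (155/54)x³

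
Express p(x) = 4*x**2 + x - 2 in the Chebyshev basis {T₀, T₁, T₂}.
T₁ + (2)T₂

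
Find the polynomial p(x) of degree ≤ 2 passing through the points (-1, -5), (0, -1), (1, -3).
-3*x**2 + x - 1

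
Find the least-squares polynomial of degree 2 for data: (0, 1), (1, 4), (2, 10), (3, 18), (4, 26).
5/7 + (104/35)x + (6/7)x²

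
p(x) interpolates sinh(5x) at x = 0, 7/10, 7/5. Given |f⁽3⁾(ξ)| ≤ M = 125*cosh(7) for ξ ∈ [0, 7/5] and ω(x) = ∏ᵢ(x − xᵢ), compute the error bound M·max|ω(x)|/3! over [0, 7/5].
343*sqrt(3)*cosh(7)/216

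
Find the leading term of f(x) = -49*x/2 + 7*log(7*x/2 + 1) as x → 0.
-343*x**2/8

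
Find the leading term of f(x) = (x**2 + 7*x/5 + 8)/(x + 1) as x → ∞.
x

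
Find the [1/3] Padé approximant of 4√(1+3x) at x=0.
(21*x/2 + 4)/(27*x**3/64 - 9*x**2/16 + 9*x/8 + 1)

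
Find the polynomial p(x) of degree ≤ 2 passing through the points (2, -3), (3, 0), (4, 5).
x**2 - 2*x - 3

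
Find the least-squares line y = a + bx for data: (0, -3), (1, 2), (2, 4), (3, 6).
a = -21/10, b = 29/10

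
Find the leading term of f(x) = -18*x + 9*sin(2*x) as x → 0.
-12*x**3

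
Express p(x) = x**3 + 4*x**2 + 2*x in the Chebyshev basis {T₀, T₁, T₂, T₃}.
(2)T₀ + (11/4)T₁ + (2)T₂ + (1/4)T₃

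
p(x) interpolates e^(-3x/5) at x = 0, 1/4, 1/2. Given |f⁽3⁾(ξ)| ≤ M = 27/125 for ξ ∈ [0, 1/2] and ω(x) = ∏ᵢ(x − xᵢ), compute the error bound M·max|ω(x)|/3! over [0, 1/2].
sqrt(3)/8000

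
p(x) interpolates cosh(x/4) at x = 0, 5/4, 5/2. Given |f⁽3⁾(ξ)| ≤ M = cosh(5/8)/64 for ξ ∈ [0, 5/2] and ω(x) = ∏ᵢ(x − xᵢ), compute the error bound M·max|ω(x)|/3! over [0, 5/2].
125*sqrt(3)*cosh(5/8)/110592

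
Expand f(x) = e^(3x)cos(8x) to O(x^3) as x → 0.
1 + 3*x - 55*x**2/2 + O(x**3)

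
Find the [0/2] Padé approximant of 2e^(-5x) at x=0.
2/(25*x**2/2 + 5*x + 1)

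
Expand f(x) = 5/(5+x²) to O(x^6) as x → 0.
1 - x**2/5 + x**4/25 + O(x**6)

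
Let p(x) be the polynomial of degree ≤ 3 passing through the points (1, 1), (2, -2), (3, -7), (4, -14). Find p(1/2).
7/4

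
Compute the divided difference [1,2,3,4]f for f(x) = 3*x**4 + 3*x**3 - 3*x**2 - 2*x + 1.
33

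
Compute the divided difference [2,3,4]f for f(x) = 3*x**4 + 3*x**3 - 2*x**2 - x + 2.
190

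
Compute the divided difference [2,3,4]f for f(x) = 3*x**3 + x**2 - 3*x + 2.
28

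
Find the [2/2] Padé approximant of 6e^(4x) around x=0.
(8*x**2 + 12*x + 6)/(4*x**2/3 - 2*x + 1)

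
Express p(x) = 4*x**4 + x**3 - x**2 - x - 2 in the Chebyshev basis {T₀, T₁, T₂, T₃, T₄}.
-T₀ + (-1/4)T₁ + (3/2)T₂ + (1/4)T₃ + (1/2)T₄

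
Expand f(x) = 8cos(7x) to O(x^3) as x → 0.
8 - 196*x**2 + O(x**3)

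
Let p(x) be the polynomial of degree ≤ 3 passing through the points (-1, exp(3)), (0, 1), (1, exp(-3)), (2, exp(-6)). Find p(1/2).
((9 - exp(3))*exp(6) - 1 + 9*exp(3))*exp(-6)/16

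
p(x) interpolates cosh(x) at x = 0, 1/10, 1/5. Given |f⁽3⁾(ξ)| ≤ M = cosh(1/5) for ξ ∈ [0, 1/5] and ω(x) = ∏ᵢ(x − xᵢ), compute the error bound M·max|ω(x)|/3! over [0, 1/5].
sqrt(3)*cosh(1/5)/27000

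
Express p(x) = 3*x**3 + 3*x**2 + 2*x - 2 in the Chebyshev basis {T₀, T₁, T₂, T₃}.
(-1/2)T₀ + (17/4)T₁ + (3/2)T₂ + (3/4)T₃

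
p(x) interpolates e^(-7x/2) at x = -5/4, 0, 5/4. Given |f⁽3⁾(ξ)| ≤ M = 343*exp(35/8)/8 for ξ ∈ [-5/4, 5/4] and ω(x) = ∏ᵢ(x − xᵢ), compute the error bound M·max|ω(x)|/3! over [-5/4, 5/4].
42875*sqrt(3)*exp(35/8)/13824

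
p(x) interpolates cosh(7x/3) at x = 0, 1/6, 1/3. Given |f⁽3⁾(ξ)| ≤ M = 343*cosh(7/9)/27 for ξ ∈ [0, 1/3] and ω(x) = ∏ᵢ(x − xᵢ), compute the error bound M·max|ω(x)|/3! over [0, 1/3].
343*sqrt(3)*cosh(7/9)/157464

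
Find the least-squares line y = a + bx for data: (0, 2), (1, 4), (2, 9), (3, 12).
a = 3/2, b = 7/2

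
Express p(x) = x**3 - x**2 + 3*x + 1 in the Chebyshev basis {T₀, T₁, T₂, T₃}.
(1/2)T₀ + (15/4)T₁ + (-1/2)T₂ + (1/4)T₃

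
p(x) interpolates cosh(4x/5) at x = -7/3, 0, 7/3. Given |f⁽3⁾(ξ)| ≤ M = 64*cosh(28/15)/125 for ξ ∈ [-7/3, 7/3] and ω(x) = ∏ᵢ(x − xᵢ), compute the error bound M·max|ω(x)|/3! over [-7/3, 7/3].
21952*sqrt(3)*cosh(28/15)/91125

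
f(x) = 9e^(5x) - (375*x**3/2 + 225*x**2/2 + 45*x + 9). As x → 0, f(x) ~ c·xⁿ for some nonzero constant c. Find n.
4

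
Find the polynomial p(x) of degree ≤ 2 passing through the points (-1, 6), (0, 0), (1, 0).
3*x**2 - 3*x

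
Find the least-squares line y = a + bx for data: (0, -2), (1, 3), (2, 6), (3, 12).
a = -2, b = 9/2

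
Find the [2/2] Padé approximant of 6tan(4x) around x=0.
24*x/(1 - 16*x**2/3)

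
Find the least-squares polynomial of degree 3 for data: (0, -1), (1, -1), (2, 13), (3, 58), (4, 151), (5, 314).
-73/63 + (121/378)x + (-703/252)x² + (331/108)x³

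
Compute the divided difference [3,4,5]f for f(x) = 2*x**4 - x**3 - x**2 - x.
181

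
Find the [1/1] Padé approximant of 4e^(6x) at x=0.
(12*x + 4)/(1 - 3*x)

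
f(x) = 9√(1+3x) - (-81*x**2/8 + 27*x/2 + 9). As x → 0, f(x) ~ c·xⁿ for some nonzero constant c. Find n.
3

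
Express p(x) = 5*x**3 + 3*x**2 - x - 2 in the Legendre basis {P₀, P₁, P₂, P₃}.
-P₀ + (2)P₁ + (2)P₂ + (2)P₃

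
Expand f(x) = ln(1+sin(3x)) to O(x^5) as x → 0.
3*x - 9*x**2/2 + 9*x**3/2 - 27*x**4/4 + O(x**5)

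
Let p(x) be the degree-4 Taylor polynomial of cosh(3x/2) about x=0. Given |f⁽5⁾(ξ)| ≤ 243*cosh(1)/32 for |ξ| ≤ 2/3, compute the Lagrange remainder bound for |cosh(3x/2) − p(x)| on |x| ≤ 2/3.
cosh(1)/120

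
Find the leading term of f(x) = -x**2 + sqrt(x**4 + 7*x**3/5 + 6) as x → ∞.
7*x/10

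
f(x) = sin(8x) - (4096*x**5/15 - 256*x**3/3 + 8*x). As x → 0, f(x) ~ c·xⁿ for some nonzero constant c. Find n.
7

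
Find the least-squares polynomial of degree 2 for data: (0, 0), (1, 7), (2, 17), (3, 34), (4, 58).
16/35 + (181/70)x + (41/14)x²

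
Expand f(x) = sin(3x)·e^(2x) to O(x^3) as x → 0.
3*x + 6*x**2 + O(x**3)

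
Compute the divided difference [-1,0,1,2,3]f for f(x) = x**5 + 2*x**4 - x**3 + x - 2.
7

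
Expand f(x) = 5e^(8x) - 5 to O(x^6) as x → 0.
40*x + 160*x**2 + 1280*x**3/3 + 2560*x**4/3 + 4096*x**5/3 + O(x**6)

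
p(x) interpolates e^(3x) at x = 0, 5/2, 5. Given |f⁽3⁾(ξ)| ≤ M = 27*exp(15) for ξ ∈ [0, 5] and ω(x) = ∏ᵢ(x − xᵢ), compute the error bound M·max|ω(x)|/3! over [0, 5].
125*sqrt(3)*exp(15)/8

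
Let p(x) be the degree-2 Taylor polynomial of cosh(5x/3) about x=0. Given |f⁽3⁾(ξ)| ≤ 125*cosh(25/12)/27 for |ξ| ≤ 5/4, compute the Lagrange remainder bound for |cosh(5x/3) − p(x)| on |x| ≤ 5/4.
15625*cosh(25/12)/10368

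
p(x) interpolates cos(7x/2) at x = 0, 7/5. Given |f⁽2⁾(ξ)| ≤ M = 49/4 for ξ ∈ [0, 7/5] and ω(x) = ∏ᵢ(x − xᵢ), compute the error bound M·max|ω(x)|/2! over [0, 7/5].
2401/800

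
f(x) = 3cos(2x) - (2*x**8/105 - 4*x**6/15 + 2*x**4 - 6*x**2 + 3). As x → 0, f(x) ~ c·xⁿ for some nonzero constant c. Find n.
10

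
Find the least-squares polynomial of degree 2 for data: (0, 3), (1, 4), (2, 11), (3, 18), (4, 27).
87/35 + (57/35)x + (8/7)x²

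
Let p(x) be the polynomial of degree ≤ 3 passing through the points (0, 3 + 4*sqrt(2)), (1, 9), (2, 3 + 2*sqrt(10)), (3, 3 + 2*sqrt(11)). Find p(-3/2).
-543/8 - 35*sqrt(11)/8 + 105*sqrt(2)/4 + 135*sqrt(10)/8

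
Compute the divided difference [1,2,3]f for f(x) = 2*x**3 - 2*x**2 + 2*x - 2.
10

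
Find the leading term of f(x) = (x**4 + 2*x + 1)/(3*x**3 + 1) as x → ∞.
x/3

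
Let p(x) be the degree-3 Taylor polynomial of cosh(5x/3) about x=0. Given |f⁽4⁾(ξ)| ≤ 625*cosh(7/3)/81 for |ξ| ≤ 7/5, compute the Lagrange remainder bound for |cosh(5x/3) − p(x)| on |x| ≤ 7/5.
2401*cosh(7/3)/1944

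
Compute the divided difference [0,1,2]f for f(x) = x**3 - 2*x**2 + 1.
1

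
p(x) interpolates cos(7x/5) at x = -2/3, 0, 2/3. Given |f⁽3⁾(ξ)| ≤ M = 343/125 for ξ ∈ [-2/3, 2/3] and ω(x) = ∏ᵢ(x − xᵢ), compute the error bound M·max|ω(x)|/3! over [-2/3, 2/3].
2744*sqrt(3)/91125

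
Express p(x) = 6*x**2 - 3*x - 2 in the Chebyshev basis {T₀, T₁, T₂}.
T₀ + (-3)T₁ + (3)T₂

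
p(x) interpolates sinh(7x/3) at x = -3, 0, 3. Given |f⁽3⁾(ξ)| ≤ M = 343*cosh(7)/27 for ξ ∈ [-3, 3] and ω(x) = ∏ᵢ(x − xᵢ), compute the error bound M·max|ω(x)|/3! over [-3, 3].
343*sqrt(3)*cosh(7)/27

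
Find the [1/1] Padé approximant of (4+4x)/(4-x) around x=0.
(x + 1)/(1 - x/4)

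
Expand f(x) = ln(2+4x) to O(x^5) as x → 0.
log(2) + 2*x - 2*x**2 + 8*x**3/3 - 4*x**4 + O(x**5)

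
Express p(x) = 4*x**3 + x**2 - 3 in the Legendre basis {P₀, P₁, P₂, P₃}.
(-8/3)P₀ + (12/5)P₁ + (2/3)P₂ + (8/5)P₃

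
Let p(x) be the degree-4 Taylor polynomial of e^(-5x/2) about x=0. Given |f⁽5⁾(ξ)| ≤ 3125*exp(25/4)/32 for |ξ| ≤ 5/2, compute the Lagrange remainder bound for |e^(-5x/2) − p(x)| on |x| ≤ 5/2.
1953125*exp(25/4)/24576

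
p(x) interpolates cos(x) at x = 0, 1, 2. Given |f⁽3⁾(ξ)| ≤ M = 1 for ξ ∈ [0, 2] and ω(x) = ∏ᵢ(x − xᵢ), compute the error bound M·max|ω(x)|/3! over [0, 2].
sqrt(3)/27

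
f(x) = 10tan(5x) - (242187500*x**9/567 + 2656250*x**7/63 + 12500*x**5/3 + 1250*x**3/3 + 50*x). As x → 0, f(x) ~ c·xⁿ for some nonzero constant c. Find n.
11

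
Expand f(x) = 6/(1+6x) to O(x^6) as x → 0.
6 - 36*x + 216*x**2 - 1296*x**3 + 7776*x**4 - 46656*x**5 + O(x**6)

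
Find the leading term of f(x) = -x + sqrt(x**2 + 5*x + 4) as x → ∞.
5/2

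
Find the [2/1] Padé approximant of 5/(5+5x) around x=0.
1/(x + 1)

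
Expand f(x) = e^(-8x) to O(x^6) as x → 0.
1 - 8*x + 32*x**2 - 256*x**3/3 + 512*x**4/3 - 4096*x**5/15 + O(x**6)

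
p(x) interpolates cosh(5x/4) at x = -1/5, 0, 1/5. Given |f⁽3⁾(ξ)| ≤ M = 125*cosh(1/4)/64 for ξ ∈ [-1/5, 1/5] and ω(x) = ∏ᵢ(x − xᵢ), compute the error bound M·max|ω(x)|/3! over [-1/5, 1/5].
sqrt(3)*cosh(1/4)/1728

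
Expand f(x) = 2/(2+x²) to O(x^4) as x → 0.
1 - x**2/2 + O(x**4)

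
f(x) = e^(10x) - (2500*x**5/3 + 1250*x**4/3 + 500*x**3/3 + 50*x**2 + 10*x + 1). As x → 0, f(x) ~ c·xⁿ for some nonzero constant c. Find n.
6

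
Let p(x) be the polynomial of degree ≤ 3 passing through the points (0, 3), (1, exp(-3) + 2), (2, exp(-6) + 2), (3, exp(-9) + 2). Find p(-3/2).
(-189*exp(6) - 35 + 135*exp(3) + 137*exp(9))*exp(-9)/16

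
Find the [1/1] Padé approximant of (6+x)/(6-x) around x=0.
(x/6 + 1)/(1 - x/6)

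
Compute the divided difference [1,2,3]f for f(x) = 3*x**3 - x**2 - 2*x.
17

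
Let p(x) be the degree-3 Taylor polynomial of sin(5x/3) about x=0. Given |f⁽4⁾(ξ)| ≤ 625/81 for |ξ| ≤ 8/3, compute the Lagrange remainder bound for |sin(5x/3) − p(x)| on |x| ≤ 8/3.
320000/19683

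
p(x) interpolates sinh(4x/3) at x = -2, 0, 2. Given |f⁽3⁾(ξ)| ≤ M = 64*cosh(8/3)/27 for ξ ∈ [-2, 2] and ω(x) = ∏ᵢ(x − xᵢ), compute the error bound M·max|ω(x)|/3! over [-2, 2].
512*sqrt(3)*cosh(8/3)/729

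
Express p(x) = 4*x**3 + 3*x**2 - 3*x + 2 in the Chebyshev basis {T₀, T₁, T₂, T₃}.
(7/2)T₀ + (3/2)T₂ + T₃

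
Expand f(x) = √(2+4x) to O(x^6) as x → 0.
sqrt(2) + sqrt(2)*x - sqrt(2)*x**2/2 + sqrt(2)*x**3/2 - 5*sqrt(2)*x**4/8 + 7*sqrt(2)*x**5/8 + O(x**6)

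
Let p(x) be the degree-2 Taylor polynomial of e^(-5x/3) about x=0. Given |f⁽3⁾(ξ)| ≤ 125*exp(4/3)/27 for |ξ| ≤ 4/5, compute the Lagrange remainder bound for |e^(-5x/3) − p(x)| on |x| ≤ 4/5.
32*exp(4/3)/81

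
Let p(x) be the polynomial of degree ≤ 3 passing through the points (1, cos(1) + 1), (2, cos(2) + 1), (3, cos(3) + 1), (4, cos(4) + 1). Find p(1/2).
21*cos(3)/16 - 5*cos(4)/16 - 35*cos(2)/16 + 1 + 35*cos(1)/16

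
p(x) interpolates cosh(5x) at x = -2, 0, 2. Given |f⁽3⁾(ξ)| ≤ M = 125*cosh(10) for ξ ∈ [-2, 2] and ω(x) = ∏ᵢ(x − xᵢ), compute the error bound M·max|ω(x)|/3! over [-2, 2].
1000*sqrt(3)*cosh(10)/27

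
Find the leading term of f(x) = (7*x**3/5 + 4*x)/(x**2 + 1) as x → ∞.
7*x/5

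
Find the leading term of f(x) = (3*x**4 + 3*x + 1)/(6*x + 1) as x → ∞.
x**3/2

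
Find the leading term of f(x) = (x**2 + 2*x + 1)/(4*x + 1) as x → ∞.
x/4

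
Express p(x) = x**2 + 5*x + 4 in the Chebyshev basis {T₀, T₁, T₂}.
(9/2)T₀ + (5)T₁ + (1/2)T₂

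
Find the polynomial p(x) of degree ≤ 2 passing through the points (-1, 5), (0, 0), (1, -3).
x**2 - 4*x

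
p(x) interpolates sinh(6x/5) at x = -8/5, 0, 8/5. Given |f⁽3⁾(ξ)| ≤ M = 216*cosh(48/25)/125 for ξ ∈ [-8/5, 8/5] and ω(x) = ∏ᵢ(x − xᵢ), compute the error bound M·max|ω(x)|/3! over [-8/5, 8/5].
4096*sqrt(3)*cosh(48/25)/15625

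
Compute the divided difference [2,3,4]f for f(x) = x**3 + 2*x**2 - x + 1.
11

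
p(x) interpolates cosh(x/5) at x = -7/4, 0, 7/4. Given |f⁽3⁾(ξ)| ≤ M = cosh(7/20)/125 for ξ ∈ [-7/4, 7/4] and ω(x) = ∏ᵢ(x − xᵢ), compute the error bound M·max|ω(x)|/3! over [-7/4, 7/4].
343*sqrt(3)*cosh(7/20)/216000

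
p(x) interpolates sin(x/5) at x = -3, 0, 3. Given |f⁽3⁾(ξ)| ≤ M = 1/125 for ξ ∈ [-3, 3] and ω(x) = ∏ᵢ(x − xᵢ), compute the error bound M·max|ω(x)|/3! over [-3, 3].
sqrt(3)/125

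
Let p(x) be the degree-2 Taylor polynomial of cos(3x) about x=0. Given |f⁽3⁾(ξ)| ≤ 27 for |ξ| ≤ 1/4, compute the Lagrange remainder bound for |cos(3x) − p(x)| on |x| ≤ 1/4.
9/128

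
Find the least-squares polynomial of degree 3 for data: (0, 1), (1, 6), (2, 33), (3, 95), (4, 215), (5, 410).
50/63 + (925/378)x + (26/63)x² + (167/54)x³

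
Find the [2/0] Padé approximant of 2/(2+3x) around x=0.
9*x**2/4 - 3*x/2 + 1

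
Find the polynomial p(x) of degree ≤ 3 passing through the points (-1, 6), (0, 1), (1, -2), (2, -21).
-3*x**3 + x**2 - x + 1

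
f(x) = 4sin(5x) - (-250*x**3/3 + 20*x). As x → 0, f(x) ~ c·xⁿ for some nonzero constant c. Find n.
5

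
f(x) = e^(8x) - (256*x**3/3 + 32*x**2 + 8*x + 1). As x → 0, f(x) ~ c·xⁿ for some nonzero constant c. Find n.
4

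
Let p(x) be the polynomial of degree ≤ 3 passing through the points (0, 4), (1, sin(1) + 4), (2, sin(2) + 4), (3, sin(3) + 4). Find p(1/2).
-5*sin(2)/16 + sin(3)/16 + 15*sin(1)/16 + 4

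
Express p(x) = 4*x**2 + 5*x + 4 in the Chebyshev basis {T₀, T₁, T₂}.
(6)T₀ + (5)T₁ + (2)T₂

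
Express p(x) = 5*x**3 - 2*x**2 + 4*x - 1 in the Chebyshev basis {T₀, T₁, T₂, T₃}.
(-2)T₀ + (31/4)T₁ - T₂ + (5/4)T₃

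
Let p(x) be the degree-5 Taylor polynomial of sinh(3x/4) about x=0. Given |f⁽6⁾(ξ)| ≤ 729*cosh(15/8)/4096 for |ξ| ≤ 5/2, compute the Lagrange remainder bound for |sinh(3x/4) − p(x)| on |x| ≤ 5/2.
253125*cosh(15/8)/4194304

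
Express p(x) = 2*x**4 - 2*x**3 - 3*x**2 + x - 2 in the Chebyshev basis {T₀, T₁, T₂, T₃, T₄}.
(-11/4)T₀ + (-1/2)T₁ + (-1/2)T₂ + (-1/2)T₃ + (1/4)T₄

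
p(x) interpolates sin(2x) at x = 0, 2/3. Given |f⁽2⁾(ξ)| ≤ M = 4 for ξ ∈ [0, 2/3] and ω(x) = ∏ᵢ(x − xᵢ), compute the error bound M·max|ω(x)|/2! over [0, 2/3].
2/9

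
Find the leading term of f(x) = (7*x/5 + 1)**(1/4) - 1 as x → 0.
7*x/20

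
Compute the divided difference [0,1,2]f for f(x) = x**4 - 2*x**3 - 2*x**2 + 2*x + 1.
-1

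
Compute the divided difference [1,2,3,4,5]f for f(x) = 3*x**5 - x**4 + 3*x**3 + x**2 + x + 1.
44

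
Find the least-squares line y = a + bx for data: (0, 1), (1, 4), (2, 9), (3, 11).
a = 1, b = 7/2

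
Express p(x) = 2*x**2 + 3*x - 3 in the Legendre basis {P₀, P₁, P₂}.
(-7/3)P₀ + (3)P₁ + (4/3)P₂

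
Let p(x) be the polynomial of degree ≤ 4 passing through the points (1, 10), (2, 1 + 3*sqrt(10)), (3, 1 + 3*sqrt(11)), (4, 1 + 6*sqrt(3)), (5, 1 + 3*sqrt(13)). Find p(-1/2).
-2079*sqrt(10)/32 - 1155*sqrt(3)/16 + 945*sqrt(13)/128 + 10523/128 + 4455*sqrt(11)/64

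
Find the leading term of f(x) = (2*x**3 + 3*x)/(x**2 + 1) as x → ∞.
2*x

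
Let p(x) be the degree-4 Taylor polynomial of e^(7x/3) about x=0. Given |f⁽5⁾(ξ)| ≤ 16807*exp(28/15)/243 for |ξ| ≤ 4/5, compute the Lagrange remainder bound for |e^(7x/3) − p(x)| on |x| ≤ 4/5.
2151296*exp(28/15)/11390625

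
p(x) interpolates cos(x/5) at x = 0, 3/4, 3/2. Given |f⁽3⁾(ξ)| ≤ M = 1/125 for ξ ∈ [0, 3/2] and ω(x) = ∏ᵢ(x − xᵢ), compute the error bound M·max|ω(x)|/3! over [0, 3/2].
sqrt(3)/8000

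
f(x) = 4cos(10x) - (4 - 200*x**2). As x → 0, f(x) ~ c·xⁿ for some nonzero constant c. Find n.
4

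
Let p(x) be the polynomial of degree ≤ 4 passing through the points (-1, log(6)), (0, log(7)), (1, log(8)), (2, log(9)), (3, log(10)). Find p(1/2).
log(4*2**(3/32)*3**(83/128)*5**(3/128)*7**(15/32)/3)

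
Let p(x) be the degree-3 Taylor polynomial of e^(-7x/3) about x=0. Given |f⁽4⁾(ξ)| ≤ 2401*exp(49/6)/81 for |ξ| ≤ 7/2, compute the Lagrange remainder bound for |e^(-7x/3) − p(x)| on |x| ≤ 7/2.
5764801*exp(49/6)/31104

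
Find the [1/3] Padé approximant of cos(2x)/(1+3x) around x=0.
(1 - 5*x/9)/(44*x**3/9 + x**2/3 + 22*x/9 + 1)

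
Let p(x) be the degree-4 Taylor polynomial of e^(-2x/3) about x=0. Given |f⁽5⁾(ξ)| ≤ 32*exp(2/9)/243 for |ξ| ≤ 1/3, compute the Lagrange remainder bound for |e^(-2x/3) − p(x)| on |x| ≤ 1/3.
4*exp(2/9)/885735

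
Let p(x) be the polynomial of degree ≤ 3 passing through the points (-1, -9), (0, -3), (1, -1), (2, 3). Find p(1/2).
-15/8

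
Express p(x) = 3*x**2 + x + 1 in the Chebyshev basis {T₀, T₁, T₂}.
(5/2)T₀ + T₁ + (3/2)T₂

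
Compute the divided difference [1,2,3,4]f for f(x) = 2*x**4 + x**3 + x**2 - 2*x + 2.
21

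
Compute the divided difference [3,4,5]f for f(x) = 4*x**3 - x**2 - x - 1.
47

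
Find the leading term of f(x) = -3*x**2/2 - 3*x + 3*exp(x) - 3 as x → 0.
x**3/2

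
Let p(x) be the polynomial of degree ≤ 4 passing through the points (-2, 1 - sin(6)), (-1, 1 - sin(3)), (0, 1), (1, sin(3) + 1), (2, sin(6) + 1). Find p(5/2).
35*sin(6)/16 - 15*sin(3)/8 + 1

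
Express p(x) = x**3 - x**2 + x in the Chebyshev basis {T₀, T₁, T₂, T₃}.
(-1/2)T₀ + (7/4)T₁ + (-1/2)T₂ + (1/4)T₃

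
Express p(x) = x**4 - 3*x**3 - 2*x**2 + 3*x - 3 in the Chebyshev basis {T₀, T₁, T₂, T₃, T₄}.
(-29/8)T₀ + (3/4)T₁ + (-1/2)T₂ + (-3/4)T₃ + (1/8)T₄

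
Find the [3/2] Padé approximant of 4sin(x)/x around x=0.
(4 - 7*x**2/15)/(x**2/20 + 1)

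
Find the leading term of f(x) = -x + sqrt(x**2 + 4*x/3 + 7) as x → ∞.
2/3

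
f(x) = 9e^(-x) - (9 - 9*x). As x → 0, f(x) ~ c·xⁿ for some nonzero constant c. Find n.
2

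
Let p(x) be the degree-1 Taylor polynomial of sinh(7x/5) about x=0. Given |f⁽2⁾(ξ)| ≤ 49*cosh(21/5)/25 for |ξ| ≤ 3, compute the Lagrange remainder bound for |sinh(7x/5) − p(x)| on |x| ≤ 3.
441*cosh(21/5)/50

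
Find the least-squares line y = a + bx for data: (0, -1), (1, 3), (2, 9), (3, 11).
a = -4/5, b = 21/5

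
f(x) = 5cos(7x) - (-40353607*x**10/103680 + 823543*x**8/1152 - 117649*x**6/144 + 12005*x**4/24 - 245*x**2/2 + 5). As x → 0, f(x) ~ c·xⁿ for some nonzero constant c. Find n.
12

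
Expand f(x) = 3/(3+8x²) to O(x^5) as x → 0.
1 - 8*x**2/3 + 64*x**4/9 + O(x**5)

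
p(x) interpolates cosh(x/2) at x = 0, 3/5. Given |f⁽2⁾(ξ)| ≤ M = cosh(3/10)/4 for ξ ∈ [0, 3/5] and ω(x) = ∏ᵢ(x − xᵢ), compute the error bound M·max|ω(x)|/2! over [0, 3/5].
9*cosh(3/10)/800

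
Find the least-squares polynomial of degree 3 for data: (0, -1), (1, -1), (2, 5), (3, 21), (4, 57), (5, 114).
-20/21 + (-62/63)x + (-5/84)x² + (35/36)x³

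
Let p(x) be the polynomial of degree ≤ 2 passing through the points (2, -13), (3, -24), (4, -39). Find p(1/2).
-4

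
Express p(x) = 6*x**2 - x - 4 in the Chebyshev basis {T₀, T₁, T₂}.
-T₀ - T₁ + (3)T₂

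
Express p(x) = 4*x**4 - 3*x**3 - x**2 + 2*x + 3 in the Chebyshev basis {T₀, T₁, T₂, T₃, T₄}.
(4)T₀ + (-1/4)T₁ + (3/2)T₂ + (-3/4)T₃ + (1/2)T₄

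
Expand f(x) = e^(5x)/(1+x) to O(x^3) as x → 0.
1 + 4*x + 17*x**2/2 + O(x**3)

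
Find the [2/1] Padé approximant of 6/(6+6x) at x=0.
1/(x + 1)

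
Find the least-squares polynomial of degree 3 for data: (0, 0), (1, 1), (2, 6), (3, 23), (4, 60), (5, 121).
8/63 + (65/189)x + (-61/63)x² + (31/27)x³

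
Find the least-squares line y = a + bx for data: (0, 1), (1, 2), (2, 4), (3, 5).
a = 9/10, b = 7/5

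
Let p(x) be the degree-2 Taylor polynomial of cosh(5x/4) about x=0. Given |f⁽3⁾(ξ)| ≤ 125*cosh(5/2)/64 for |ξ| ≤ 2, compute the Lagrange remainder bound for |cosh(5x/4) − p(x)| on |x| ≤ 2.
125*cosh(5/2)/48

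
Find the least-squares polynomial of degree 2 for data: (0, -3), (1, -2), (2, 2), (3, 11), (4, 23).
-103/35 + (-17/14)x + (27/14)x²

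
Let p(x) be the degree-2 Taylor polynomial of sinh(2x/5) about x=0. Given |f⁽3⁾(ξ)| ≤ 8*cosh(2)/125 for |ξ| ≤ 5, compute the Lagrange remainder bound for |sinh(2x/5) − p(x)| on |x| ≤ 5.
4*cosh(2)/3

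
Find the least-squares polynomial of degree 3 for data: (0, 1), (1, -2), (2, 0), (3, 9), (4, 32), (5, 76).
101/126 + (-1349/756)x + (-83/63)x² + (101/108)x³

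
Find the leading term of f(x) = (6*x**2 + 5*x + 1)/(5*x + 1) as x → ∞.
6*x/5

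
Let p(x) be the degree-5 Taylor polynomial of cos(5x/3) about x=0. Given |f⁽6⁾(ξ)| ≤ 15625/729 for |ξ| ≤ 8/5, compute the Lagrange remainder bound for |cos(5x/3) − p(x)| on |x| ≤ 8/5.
16384/32805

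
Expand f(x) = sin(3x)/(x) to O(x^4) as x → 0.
3 - 9*x**2/2 + O(x**4)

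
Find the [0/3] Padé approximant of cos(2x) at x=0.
1/(2*x**2 + 1)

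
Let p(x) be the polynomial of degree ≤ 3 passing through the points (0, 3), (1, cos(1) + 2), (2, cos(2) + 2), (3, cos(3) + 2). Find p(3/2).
9*cos(2)/16 - cos(3)/16 + 9*cos(1)/16 + 31/16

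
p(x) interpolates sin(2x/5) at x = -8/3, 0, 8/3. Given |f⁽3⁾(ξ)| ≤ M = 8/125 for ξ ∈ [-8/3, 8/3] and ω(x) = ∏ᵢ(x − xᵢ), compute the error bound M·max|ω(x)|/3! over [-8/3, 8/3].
4096*sqrt(3)/91125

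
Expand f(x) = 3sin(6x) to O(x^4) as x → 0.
18*x - 108*x**3 + O(x**4)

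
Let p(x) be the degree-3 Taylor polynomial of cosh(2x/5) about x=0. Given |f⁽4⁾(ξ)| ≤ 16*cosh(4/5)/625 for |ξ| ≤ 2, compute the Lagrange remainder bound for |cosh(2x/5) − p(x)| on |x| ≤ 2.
32*cosh(4/5)/1875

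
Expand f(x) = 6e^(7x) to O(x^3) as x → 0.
6 + 42*x + 147*x**2 + O(x**3)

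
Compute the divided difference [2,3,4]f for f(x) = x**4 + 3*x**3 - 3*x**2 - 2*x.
79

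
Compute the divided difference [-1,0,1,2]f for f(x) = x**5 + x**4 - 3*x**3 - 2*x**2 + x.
4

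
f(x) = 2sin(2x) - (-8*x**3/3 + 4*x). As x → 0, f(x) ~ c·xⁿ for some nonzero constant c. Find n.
5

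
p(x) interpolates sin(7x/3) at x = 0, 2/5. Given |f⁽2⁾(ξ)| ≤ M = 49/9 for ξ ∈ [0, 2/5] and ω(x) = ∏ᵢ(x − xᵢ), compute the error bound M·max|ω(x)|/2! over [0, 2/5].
49/450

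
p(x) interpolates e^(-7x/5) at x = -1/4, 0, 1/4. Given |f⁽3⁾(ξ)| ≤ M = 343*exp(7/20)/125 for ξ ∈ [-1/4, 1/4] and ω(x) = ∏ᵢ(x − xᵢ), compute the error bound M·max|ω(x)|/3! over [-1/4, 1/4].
343*sqrt(3)*exp(7/20)/216000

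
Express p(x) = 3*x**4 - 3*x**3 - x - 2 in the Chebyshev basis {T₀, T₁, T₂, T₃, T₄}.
(-7/8)T₀ + (-13/4)T₁ + (3/2)T₂ + (-3/4)T₃ + (3/8)T₄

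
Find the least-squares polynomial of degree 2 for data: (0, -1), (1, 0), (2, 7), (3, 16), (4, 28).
-48/35 + (19/35)x + (12/7)x²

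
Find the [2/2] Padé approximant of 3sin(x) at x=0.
3*x/(x**2/6 + 1)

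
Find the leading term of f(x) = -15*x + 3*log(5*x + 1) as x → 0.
-75*x**2/2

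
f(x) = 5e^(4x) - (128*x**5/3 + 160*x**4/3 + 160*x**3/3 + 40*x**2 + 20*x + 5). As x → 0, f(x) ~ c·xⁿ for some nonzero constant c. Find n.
6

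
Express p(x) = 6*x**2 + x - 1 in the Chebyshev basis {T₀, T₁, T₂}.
(2)T₀ + T₁ + (3)T₂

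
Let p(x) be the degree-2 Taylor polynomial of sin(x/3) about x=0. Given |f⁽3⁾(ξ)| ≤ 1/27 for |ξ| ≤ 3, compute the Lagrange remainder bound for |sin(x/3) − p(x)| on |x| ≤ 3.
1/6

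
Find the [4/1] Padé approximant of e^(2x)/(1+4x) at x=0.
(854*x**4/1165 + 920*x**3/699 + 2334*x**2/1165 + 2328*x/1165 + 1)/(4658*x/1165 + 1)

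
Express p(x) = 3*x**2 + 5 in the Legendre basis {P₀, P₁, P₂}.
(6)P₀ + (2)P₂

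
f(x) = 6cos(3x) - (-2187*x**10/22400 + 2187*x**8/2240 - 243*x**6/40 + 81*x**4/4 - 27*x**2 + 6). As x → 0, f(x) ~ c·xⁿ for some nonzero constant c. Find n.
12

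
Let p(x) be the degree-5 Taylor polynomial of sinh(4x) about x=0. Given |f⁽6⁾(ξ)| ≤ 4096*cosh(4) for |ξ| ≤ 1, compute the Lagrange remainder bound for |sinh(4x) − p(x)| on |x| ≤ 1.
256*cosh(4)/45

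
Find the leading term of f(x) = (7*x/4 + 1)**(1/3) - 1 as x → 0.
7*x/12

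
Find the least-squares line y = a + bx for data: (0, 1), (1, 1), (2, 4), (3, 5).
a = 1/2, b = 3/2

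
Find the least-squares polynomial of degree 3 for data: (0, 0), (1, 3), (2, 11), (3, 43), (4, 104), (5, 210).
13/63 + (731/378)x + (-491/252)x² + (215/108)x³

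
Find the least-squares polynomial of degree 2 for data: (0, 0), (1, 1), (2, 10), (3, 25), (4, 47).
-1/7 + (-67/35)x + (24/7)x²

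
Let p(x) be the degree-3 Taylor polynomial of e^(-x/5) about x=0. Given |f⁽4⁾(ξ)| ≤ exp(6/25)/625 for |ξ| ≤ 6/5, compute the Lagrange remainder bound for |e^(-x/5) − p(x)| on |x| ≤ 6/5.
54*exp(6/25)/390625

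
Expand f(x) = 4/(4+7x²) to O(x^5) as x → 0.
1 - 7*x**2/4 + 49*x**4/16 + O(x**5)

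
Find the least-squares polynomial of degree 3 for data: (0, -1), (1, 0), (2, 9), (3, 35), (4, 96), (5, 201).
-15/14 + (211/84)x + (-13/4)x² + (13/6)x³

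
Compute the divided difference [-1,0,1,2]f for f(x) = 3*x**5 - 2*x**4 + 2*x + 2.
11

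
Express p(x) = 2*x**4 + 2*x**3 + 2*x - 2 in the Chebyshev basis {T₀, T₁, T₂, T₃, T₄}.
(-5/4)T₀ + (7/2)T₁ + T₂ + (1/2)T₃ + (1/4)T₄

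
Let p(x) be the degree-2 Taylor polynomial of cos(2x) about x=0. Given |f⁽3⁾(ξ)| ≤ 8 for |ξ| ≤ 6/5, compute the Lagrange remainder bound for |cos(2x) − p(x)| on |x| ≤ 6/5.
288/125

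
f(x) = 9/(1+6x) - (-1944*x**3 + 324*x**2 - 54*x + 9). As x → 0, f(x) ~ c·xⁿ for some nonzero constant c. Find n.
4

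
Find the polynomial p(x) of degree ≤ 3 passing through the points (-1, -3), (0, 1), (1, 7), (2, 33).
3*x**3 + x**2 + 2*x + 1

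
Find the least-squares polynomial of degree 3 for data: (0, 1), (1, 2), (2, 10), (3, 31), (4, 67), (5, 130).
53/63 + (139/378)x + (11/63)x² + (53/54)x³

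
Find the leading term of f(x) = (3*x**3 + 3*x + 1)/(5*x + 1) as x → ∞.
3*x**2/5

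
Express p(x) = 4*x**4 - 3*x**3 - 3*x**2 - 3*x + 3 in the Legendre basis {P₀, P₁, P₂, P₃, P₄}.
(14/5)P₀ + (-24/5)P₁ + (2/7)P₂ + (-6/5)P₃ + (32/35)P₄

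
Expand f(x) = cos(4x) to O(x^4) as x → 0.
1 - 8*x**2 + O(x**4)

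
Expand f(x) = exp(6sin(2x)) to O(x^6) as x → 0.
1 + 12*x + 72*x**2 + 280*x**3 + 768*x**4 + 7496*x**5/5 + O(x**6)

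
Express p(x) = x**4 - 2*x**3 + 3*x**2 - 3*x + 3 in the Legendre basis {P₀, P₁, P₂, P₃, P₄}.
(21/5)P₀ + (-21/5)P₁ + (18/7)P₂ + (-4/5)P₃ + (8/35)P₄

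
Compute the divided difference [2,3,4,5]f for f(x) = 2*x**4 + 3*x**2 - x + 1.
28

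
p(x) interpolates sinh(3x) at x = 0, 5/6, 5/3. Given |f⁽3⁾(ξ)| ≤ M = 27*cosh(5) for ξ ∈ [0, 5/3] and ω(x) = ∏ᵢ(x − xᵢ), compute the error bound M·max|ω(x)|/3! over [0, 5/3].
125*sqrt(3)*cosh(5)/216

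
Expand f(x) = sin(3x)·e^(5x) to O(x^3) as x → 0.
3*x + 15*x**2 + O(x**3)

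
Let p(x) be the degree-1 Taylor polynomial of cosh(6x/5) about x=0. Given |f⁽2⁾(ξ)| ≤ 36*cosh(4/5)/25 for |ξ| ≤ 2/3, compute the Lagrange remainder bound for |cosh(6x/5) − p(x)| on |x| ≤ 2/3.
8*cosh(4/5)/25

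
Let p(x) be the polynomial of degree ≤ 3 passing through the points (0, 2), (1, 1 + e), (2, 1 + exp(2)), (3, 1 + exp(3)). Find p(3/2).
-exp(3)/16 + 15/16 + 9*e/16 + 9*exp(2)/16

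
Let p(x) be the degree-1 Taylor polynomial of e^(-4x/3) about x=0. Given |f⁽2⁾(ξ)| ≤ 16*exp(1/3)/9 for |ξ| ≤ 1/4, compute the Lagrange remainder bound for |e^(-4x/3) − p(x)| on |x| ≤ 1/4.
exp(1/3)/18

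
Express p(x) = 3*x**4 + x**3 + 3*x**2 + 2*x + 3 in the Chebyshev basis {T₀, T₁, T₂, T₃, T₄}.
(45/8)T₀ + (11/4)T₁ + (3)T₂ + (1/4)T₃ + (3/8)T₄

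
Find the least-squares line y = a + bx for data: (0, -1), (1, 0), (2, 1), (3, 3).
a = -6/5, b = 13/10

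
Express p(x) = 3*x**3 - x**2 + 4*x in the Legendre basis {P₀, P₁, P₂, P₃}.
(-1/3)P₀ + (29/5)P₁ + (-2/3)P₂ + (6/5)P₃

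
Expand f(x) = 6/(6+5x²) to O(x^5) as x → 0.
1 - 5*x**2/6 + 25*x**4/36 + O(x**5)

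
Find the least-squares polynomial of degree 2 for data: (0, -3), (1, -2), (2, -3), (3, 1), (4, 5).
-92/35 + (-87/70)x + (11/14)x²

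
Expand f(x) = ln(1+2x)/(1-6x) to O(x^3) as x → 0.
2*x + 10*x**2 + O(x**3)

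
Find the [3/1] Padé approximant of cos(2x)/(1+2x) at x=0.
(x**3/3 - 7*x**2/3 + x/6 + 1)/(13*x/6 + 1)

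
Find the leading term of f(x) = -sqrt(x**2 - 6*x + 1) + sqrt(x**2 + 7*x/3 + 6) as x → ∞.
25/6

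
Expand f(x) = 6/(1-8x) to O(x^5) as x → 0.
6 + 48*x + 384*x**2 + 3072*x**3 + 24576*x**4 + O(x**5)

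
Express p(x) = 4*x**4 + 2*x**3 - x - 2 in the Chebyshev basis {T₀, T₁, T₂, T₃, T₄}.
(-1/2)T₀ + (1/2)T₁ + (2)T₂ + (1/2)T₃ + (1/2)T₄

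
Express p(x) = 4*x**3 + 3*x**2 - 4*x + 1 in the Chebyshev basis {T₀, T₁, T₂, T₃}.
(5/2)T₀ - T₁ + (3/2)T₂ + T₃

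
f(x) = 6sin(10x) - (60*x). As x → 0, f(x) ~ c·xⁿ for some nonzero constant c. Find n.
3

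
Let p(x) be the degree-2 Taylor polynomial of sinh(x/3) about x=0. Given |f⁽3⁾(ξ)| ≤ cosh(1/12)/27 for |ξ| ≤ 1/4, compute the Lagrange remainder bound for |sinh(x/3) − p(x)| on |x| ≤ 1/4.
cosh(1/12)/10368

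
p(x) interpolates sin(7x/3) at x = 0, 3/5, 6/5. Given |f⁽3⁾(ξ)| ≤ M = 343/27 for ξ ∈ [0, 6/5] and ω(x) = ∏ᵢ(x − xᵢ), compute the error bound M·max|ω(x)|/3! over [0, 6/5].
343*sqrt(3)/3375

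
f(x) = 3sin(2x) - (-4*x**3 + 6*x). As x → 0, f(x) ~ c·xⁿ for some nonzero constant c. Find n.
5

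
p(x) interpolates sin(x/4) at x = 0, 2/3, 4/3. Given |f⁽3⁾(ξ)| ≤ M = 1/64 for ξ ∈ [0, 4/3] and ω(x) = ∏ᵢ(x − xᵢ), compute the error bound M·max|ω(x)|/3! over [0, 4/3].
sqrt(3)/5832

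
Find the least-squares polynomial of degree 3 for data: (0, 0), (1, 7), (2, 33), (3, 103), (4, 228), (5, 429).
5/21 + (38/63)x + (97/42)x² + (53/18)x³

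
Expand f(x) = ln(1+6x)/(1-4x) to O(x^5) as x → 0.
6*x + 6*x**2 + 96*x**3 + 60*x**4 + O(x**5)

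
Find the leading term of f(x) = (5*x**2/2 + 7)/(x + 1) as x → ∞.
5*x/2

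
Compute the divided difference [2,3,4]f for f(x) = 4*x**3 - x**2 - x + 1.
35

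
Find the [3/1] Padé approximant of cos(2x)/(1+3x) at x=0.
(2*x**3/9 - 44*x**2/21 + 2*x/63 + 1)/(191*x/63 + 1)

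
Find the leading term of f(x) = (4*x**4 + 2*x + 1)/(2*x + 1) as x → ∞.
2*x**3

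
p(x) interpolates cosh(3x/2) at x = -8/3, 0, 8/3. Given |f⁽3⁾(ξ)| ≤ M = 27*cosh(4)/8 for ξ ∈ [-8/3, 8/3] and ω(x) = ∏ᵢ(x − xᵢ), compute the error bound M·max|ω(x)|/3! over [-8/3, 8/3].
64*sqrt(3)*cosh(4)/27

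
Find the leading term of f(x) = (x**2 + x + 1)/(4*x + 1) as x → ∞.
x/4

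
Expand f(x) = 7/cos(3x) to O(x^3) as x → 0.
7 + 63*x**2/2 + O(x**3)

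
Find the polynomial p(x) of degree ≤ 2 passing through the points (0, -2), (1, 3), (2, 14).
3*x**2 + 2*x - 2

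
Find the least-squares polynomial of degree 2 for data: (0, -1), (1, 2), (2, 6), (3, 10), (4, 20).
-3/5 + x + x²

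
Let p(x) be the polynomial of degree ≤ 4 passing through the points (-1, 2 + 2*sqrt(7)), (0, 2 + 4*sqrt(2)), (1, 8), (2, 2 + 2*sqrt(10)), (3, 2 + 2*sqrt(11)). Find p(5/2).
-41/32 - 5*sqrt(7)/64 + 7*sqrt(2)/8 + 35*sqrt(11)/64 + 35*sqrt(10)/16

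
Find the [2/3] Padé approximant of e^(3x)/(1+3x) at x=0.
(117*x**2/140 + 54*x/35 + 1)/(72*x**3/35 - 513*x**2/140 + 54*x/35 + 1)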